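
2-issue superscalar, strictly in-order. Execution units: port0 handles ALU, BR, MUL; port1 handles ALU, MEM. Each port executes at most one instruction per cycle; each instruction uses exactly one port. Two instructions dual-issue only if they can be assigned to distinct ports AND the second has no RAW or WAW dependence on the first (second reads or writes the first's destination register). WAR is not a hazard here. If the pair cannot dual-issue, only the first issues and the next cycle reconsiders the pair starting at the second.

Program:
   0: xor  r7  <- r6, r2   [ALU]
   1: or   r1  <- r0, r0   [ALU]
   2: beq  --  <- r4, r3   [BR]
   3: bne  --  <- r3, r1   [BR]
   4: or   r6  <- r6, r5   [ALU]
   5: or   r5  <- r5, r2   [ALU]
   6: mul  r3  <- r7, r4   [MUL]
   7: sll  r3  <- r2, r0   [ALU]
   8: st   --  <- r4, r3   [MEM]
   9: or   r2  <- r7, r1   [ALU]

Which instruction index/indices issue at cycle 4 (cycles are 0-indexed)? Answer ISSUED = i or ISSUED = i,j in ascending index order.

ISSUED = 7

[0] i0&i1  xor;or  -- 2-wide
[1] i2  beq  -- no-port BR/BR
[2] i3&i4  bne;or  -- 2-wide
[3] i5&i6  or;mul  -- 2-wide
[4] i7  sll  -- RAW r3
[5] i8&i9  st;or  -- 2-wide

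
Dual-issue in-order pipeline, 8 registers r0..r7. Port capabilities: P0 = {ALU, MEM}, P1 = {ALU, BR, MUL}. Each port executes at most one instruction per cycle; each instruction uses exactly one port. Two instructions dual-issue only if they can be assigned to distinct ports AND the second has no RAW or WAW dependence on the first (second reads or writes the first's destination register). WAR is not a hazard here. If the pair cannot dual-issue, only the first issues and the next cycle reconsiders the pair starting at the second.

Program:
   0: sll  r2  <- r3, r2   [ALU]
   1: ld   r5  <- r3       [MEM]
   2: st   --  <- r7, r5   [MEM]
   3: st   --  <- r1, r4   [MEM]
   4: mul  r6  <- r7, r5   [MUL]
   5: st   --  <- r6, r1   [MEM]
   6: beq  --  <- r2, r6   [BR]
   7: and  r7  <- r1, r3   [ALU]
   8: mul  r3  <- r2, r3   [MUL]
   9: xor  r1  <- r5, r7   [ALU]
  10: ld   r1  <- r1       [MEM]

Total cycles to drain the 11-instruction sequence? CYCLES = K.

[0] i0+i1  sll ld  -- dual
[1] i2  st  -- no-port MEM/MEM
[2] i3+i4  st mul  -- dual
[3] i5+i6  st beq  -- dual
[4] i7+i8  and mul  -- dual
[5] i9  xor  -- RAW+WAW r1
[6] i10  ld  -- tail

CYCLES = 7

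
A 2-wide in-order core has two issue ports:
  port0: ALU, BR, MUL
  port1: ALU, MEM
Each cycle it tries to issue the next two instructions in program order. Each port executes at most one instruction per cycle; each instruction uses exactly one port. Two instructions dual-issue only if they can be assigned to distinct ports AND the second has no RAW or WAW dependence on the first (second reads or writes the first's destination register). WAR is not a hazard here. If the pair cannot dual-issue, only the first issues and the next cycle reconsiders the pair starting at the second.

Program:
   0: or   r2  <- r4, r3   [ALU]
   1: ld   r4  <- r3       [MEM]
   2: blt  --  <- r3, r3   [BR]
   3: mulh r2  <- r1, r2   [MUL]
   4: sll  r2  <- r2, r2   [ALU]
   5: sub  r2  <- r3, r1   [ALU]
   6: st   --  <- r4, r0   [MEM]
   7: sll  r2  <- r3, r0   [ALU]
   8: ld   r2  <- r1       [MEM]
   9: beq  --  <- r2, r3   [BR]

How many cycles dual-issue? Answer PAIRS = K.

0. or.ALU;ld.MEM @i0/i1  | dual
1. blt.BR @i2  | no-port BR/MUL
2. mulh.MUL @i3  | RAW+WAW r2
3. sll.ALU @i4  | WAW r2
4. sub.ALU;st.MEM @i5/i6  | dual
5. sll.ALU @i7  | WAW r2
6. ld.MEM @i8  | RAW r2
7. beq.BR @i9  | tail

PAIRS = 2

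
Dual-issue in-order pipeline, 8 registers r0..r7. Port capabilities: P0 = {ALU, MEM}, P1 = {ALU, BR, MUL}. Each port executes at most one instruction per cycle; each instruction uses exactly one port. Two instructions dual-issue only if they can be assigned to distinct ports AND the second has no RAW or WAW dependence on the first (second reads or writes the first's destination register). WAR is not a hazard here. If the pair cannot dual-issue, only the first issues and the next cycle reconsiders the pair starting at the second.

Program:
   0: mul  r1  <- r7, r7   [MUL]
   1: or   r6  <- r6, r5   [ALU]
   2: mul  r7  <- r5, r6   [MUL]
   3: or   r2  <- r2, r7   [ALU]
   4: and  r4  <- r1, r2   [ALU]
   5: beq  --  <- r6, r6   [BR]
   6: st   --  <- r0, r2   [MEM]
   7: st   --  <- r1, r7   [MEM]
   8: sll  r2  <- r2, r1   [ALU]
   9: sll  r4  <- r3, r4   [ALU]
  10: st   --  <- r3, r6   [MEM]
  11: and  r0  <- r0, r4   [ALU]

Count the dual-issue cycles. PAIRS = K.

c0: i0&i1 mul.MUL/or.ALU  2-wide
c1: i2 mul.MUL  RAW r7
c2: i3 or.ALU  RAW r2
c3: i4&i5 and.ALU/beq.BR  2-wide
c4: i6 st.MEM  no-port MEM/MEM
c5: i7&i8 st.MEM/sll.ALU  2-wide
c6: i9&i10 sll.ALU/st.MEM  2-wide
c7: i11 and.ALU  tail

PAIRS = 4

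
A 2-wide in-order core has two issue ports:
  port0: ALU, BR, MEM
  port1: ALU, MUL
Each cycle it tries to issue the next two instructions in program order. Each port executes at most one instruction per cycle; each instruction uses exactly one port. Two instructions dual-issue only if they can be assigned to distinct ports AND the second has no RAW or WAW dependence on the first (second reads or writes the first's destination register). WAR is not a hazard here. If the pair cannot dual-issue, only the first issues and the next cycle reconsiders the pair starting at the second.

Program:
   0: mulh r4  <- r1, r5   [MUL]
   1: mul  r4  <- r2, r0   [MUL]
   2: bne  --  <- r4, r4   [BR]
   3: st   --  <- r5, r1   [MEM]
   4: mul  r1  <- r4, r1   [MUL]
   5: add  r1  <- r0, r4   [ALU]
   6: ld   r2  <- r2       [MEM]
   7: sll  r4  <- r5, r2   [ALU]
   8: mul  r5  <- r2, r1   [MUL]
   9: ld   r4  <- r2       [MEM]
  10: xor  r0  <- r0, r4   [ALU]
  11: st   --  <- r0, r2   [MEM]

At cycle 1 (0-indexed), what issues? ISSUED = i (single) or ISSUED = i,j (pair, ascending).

[0] i0  mulh.MUL  -- no-port MUL/MUL
[1] i1  mul.MUL  -- RAW r4
[2] i2  bne.BR  -- no-port BR/MEM
[3] i3,i4  st.MEM+mul.MUL  -- 2-wide
[4] i5,i6  add.ALU+ld.MEM  -- 2-wide
[5] i7,i8  sll.ALU+mul.MUL  -- 2-wide
[6] i9  ld.MEM  -- RAW r4
[7] i10  xor.ALU  -- RAW r0
[8] i11  st.MEM  -- tail

ISSUED = 1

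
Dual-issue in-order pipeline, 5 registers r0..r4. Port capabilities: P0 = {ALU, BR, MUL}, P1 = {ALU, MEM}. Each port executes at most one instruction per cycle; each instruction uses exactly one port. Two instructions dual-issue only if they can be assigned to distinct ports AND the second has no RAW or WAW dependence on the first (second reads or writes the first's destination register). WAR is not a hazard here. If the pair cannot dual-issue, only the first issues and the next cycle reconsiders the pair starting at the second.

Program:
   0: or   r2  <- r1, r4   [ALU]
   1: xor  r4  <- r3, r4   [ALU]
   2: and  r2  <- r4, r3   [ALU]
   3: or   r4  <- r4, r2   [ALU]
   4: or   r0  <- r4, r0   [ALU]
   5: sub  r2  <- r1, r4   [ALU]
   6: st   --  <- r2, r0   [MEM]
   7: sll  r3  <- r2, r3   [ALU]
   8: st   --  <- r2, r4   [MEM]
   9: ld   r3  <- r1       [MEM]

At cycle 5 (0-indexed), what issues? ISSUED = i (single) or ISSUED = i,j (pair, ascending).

  cy0 -> i0&i1 (or.ALU xor.ALU) 2-wide
  cy1 -> i2 (and.ALU) RAW r2
  cy2 -> i3 (or.ALU) RAW r4
  cy3 -> i4&i5 (or.ALU sub.ALU) 2-wide
  cy4 -> i6&i7 (st.MEM sll.ALU) 2-wide
  cy5 -> i8 (st.MEM) no-port MEM/MEM
  cy6 -> i9 (ld.MEM) tail

ISSUED = 8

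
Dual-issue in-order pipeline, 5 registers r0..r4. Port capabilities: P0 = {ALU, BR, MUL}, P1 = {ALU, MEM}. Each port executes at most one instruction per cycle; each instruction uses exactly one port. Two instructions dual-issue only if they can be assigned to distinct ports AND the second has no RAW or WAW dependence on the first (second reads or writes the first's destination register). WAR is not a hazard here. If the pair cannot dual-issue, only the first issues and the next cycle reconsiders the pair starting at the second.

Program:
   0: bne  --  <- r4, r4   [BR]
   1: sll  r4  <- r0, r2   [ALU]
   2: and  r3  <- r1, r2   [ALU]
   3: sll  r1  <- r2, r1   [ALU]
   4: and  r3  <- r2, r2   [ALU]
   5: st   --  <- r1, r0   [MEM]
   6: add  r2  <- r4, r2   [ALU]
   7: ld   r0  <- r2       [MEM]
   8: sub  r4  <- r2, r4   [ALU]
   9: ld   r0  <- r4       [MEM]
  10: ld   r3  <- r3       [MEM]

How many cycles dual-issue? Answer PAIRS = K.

PAIRS = 4

#0 head=0: bne;sll i0+i1 pair
#1 head=2: and;sll i2+i3 pair
#2 head=4: and;st i4+i5 pair
#3 head=6: add i6 RAW r2
#4 head=7: ld;sub i7+i8 pair
#5 head=9: ld i9 no-port MEM/MEM
#6 head=10: ld i10 tail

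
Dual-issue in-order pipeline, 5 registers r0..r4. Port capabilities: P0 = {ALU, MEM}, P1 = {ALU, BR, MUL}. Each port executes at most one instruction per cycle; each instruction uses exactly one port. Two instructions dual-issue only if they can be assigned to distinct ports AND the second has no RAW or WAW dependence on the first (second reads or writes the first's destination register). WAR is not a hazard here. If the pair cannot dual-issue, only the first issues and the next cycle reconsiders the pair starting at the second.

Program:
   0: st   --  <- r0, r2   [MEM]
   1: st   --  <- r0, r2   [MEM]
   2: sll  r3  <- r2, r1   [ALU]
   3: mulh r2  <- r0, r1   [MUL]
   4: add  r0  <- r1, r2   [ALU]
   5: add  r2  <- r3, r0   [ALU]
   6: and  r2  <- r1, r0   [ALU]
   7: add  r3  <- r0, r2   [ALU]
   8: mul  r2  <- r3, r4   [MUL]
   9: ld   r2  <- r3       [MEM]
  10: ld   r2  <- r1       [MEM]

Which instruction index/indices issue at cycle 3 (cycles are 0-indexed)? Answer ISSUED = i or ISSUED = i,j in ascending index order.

ISSUED = 4

0. st.MEM @i0  | no-port MEM/MEM
1. st.MEM;sll.ALU @i1,i2  | pair
2. mulh.MUL @i3  | RAW r2
3. add.ALU @i4  | RAW r0
4. add.ALU @i5  | WAW r2
5. and.ALU @i6  | RAW r2
6. add.ALU @i7  | RAW r3
7. mul.MUL @i8  | WAW r2
8. ld.MEM @i9  | no-port MEM/MEM
9. ld.MEM @i10  | tail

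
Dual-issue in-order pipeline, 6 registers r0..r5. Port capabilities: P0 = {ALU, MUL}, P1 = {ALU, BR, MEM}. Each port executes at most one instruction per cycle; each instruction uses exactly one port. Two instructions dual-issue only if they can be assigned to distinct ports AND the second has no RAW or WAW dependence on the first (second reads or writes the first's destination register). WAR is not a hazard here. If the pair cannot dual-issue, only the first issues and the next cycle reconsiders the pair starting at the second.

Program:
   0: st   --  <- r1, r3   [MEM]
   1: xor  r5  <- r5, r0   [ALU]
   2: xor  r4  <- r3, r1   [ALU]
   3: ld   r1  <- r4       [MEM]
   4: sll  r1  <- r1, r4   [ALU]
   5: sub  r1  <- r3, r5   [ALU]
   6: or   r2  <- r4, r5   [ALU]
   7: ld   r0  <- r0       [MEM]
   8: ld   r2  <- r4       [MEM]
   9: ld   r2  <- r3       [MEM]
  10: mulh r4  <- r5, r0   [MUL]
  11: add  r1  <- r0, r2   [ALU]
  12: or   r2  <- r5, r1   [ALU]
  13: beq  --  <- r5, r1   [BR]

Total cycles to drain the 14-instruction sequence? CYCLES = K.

#0 head=0: st.MEM xor.ALU i0+i1 dual
#1 head=2: xor.ALU i2 RAW r4
#2 head=3: ld.MEM i3 RAW+WAW r1
#3 head=4: sll.ALU i4 WAW r1
#4 head=5: sub.ALU or.ALU i5+i6 dual
#5 head=7: ld.MEM i7 no-port MEM/MEM
#6 head=8: ld.MEM i8 no-port MEM/MEM
#7 head=9: ld.MEM mulh.MUL i9+i10 dual
#8 head=11: add.ALU i11 RAW r1
#9 head=12: or.ALU beq.BR i12+i13 dual

CYCLES = 10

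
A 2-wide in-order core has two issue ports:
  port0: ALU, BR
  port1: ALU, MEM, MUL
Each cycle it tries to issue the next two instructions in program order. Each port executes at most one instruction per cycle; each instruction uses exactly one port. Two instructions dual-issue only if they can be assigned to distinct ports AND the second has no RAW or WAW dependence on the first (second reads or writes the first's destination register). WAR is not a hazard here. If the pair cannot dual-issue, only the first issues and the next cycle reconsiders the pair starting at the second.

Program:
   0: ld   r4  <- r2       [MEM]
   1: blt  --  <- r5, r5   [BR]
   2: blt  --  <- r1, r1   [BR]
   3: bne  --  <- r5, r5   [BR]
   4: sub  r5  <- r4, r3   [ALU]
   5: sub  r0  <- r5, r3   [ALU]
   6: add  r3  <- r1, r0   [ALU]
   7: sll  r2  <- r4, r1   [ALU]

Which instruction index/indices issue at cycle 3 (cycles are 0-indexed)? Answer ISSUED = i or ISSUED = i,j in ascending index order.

[0] i0,i1  ld;blt  -- 2-wide
[1] i2  blt  -- no-port BR/BR
[2] i3,i4  bne;sub  -- 2-wide
[3] i5  sub  -- RAW r0
[4] i6,i7  add;sll  -- 2-wide

ISSUED = 5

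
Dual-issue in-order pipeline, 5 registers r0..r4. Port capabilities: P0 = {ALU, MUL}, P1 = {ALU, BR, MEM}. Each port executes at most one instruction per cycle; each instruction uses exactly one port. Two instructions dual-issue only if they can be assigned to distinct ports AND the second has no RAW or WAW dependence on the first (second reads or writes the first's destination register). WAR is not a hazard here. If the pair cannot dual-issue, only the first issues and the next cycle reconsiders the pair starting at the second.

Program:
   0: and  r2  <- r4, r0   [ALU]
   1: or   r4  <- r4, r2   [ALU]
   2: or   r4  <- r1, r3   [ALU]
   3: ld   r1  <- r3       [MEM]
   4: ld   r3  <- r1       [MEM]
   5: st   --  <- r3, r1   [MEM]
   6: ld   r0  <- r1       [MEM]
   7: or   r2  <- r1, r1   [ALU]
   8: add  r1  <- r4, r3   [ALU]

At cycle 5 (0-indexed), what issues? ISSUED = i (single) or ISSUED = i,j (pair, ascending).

  cy0 -> i0 (and) RAW r2
  cy1 -> i1 (or) WAW r4
  cy2 -> i2/i3 (or+ld) pair
  cy3 -> i4 (ld) no-port MEM/MEM
  cy4 -> i5 (st) no-port MEM/MEM
  cy5 -> i6/i7 (ld+or) pair
  cy6 -> i8 (add) tail

ISSUED = 6,7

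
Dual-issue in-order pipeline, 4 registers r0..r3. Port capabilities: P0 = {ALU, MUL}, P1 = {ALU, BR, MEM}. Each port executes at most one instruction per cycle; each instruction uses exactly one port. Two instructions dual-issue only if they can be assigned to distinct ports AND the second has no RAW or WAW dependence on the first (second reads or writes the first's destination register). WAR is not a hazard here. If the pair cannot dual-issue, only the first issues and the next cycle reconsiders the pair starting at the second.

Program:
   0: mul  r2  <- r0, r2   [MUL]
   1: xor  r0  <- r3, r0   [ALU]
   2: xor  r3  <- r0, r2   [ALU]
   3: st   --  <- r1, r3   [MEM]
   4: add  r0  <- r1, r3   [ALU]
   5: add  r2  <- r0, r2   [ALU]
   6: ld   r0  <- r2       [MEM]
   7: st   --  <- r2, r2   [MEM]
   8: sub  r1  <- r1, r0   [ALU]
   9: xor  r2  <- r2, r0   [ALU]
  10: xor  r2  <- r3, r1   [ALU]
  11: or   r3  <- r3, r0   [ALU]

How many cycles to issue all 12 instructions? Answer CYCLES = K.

CYCLES = 8

  cy0 -> i0/i1 (mul/xor) pair
  cy1 -> i2 (xor) RAW r3
  cy2 -> i3/i4 (st/add) pair
  cy3 -> i5 (add) RAW r2
  cy4 -> i6 (ld) no-port MEM/MEM
  cy5 -> i7/i8 (st/sub) pair
  cy6 -> i9 (xor) WAW r2
  cy7 -> i10/i11 (xor/or) pair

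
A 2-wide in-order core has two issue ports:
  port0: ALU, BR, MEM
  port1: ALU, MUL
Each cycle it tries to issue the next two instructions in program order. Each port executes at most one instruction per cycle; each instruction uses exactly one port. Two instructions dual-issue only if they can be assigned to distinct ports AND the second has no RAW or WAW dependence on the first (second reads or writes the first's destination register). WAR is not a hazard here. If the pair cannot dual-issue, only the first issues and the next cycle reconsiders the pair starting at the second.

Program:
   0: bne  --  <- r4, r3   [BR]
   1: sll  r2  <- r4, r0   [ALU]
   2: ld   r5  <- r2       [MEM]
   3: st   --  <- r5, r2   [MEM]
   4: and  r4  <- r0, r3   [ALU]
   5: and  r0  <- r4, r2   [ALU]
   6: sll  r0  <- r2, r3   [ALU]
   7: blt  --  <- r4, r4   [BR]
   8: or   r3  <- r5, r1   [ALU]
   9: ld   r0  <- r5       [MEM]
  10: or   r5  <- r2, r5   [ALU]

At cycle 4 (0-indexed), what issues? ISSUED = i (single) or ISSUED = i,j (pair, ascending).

  cy0 -> i0&i1 (bne.BR;sll.ALU) pair
  cy1 -> i2 (ld.MEM) no-port MEM/MEM
  cy2 -> i3&i4 (st.MEM;and.ALU) pair
  cy3 -> i5 (and.ALU) WAW r0
  cy4 -> i6&i7 (sll.ALU;blt.BR) pair
  cy5 -> i8&i9 (or.ALU;ld.MEM) pair
  cy6 -> i10 (or.ALU) tail

ISSUED = 6,7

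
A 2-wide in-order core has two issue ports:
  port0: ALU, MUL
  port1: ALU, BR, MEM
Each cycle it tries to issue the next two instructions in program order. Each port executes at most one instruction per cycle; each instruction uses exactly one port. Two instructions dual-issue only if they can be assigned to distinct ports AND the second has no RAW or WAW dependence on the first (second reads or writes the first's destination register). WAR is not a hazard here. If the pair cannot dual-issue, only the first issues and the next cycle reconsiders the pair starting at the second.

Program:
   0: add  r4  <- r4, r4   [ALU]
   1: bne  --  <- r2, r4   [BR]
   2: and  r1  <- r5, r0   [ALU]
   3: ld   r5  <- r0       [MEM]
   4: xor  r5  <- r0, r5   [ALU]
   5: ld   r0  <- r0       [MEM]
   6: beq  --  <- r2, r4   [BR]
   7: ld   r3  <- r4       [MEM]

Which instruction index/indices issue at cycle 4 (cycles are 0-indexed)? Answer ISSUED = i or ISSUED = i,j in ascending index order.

0. add.ALU @i0  | RAW r4
1. bne.BR and.ALU @i1/i2  | pair
2. ld.MEM @i3  | RAW+WAW r5
3. xor.ALU ld.MEM @i4/i5  | pair
4. beq.BR @i6  | no-port BR/MEM
5. ld.MEM @i7  | tail

ISSUED = 6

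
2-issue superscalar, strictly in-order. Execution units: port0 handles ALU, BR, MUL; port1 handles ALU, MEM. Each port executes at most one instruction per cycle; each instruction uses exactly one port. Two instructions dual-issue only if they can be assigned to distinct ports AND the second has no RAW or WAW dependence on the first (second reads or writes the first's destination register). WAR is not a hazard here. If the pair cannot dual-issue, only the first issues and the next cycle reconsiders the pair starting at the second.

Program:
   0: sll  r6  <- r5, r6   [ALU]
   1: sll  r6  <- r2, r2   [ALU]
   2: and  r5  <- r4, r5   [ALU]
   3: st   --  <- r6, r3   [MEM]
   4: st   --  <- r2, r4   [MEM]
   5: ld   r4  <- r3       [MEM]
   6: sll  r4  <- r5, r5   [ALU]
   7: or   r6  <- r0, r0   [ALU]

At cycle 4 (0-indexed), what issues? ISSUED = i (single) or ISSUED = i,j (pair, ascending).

ISSUED = 5

t=0 i0:sll.ALU ; WAW r6
t=1 i1+i2:sll.ALU;and.ALU ; dual
t=2 i3:st.MEM ; no-port MEM/MEM
t=3 i4:st.MEM ; no-port MEM/MEM
t=4 i5:ld.MEM ; WAW r4
t=5 i6+i7:sll.ALU;or.ALU ; dual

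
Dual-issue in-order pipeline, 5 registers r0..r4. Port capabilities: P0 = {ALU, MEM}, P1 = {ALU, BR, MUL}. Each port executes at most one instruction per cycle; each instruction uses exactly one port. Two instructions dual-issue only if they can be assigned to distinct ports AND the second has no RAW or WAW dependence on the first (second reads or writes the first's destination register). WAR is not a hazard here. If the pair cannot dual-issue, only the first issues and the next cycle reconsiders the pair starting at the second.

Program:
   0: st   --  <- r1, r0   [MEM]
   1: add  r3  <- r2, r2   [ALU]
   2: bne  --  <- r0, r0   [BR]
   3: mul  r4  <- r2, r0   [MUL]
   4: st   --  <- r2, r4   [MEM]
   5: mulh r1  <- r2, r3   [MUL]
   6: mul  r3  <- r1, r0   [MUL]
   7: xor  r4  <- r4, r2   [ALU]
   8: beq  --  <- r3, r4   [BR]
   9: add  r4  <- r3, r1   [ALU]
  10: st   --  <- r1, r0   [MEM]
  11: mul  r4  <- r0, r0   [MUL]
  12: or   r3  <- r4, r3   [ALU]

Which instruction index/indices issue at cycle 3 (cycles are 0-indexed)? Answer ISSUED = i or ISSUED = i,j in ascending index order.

#0 head=0: st.MEM/add.ALU i0/i1 pair
#1 head=2: bne.BR i2 no-port BR/MUL
#2 head=3: mul.MUL i3 RAW r4
#3 head=4: st.MEM/mulh.MUL i4/i5 pair
#4 head=6: mul.MUL/xor.ALU i6/i7 pair
#5 head=8: beq.BR/add.ALU i8/i9 pair
#6 head=10: st.MEM/mul.MUL i10/i11 pair
#7 head=12: or.ALU i12 tail

ISSUED = 4,5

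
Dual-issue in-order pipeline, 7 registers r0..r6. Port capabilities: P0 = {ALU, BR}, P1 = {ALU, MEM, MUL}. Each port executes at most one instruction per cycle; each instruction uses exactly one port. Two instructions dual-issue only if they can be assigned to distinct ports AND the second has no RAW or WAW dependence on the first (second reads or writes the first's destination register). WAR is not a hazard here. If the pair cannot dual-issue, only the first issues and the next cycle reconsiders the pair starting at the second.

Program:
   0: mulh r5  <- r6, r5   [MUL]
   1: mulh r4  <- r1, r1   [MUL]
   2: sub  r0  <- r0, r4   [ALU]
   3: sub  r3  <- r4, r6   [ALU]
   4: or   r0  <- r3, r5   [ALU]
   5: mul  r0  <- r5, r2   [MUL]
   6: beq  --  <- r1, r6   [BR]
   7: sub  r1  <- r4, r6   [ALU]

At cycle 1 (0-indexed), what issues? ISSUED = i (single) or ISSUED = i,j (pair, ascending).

ISSUED = 1

[0] i0  mulh  -- no-port MUL/MUL
[1] i1  mulh  -- RAW r4
[2] i2&i3  sub sub  -- 2-wide
[3] i4  or  -- WAW r0
[4] i5&i6  mul beq  -- 2-wide
[5] i7  sub  -- tail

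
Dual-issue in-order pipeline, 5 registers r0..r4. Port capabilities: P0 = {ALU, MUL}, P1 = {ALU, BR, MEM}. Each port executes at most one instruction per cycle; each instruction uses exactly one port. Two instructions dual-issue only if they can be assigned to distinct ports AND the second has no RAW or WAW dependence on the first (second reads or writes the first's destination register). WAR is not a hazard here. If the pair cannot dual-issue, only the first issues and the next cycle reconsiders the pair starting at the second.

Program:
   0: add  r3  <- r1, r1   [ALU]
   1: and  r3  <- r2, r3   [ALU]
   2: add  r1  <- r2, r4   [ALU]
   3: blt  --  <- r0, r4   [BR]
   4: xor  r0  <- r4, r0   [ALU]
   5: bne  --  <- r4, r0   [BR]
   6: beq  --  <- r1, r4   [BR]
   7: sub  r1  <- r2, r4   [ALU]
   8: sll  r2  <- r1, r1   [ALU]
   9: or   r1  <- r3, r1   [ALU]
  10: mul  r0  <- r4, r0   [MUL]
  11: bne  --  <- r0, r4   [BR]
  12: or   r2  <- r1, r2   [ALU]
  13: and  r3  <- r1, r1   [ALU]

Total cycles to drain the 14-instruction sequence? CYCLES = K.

CYCLES = 9

0. add.ALU @i0  | RAW+WAW r3
1. and.ALU/add.ALU @i1+i2  | pair
2. blt.BR/xor.ALU @i3+i4  | pair
3. bne.BR @i5  | no-port BR/BR
4. beq.BR/sub.ALU @i6+i7  | pair
5. sll.ALU/or.ALU @i8+i9  | pair
6. mul.MUL @i10  | RAW r0
7. bne.BR/or.ALU @i11+i12  | pair
8. and.ALU @i13  | tail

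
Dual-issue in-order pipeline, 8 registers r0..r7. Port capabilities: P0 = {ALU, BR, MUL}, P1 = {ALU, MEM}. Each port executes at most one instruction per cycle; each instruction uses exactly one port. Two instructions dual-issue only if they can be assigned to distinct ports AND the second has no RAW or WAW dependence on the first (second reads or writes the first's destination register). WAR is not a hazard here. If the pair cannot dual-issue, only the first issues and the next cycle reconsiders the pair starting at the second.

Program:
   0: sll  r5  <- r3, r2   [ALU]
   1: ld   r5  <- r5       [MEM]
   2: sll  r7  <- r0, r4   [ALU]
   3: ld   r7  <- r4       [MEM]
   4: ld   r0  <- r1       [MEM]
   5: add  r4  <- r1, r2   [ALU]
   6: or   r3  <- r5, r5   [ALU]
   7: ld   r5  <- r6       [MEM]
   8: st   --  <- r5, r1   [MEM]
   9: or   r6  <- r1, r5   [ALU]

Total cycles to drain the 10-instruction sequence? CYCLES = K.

[0] i0  sll  -- RAW+WAW r5
[1] i1+i2  ld sll  -- dual
[2] i3  ld  -- no-port MEM/MEM
[3] i4+i5  ld add  -- dual
[4] i6+i7  or ld  -- dual
[5] i8+i9  st or  -- dual

CYCLES = 6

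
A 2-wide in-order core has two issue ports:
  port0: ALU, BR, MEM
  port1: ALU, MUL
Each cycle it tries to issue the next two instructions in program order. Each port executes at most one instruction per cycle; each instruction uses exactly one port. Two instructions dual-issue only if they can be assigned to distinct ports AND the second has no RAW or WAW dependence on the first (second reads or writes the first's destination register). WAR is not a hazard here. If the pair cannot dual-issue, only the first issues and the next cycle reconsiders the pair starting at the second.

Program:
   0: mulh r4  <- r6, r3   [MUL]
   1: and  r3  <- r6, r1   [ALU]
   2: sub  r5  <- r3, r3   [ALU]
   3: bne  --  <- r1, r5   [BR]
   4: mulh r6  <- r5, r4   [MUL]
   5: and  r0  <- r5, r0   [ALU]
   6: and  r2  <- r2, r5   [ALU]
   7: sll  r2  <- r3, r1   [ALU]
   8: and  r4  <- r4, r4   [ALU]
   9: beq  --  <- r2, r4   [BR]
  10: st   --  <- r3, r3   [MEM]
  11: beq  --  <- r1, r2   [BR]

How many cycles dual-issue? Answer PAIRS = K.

PAIRS = 4

  cy0 -> i0&i1 (mulh.MUL+and.ALU) 2-wide
  cy1 -> i2 (sub.ALU) RAW r5
  cy2 -> i3&i4 (bne.BR+mulh.MUL) 2-wide
  cy3 -> i5&i6 (and.ALU+and.ALU) 2-wide
  cy4 -> i7&i8 (sll.ALU+and.ALU) 2-wide
  cy5 -> i9 (beq.BR) no-port BR/MEM
  cy6 -> i10 (st.MEM) no-port MEM/BR
  cy7 -> i11 (beq.BR) tail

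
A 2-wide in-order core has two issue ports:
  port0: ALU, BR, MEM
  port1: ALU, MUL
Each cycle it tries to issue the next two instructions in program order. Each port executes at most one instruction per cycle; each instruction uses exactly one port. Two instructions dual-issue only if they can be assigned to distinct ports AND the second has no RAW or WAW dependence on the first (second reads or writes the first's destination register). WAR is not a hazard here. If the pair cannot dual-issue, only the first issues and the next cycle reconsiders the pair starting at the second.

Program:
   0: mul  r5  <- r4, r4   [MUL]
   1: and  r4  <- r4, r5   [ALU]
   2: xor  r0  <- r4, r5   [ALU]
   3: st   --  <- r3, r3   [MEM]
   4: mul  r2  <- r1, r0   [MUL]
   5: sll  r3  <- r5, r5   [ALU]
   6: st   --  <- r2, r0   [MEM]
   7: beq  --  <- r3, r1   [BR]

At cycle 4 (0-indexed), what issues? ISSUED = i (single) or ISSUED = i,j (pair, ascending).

[0] i0  mul  -- RAW r5
[1] i1  and  -- RAW r4
[2] i2+i3  xor+st  -- 2-wide
[3] i4+i5  mul+sll  -- 2-wide
[4] i6  st  -- no-port MEM/BR
[5] i7  beq  -- tail

ISSUED = 6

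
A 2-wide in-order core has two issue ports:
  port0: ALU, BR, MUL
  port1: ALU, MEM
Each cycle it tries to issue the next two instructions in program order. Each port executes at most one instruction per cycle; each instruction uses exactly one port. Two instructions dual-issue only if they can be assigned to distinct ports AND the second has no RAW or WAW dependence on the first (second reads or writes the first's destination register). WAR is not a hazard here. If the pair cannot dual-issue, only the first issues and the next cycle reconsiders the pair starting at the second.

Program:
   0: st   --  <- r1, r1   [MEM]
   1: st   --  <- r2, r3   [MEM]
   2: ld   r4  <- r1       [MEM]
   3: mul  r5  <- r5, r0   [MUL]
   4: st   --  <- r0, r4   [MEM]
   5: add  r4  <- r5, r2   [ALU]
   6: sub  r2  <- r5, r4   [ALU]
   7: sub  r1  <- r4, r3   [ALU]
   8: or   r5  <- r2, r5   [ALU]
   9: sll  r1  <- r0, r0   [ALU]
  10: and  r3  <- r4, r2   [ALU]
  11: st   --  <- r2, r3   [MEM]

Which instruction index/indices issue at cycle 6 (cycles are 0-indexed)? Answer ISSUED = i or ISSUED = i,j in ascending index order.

c0: i0 st.MEM  no-port MEM/MEM
c1: i1 st.MEM  no-port MEM/MEM
c2: i2&i3 ld.MEM mul.MUL  dual
c3: i4&i5 st.MEM add.ALU  dual
c4: i6&i7 sub.ALU sub.ALU  dual
c5: i8&i9 or.ALU sll.ALU  dual
c6: i10 and.ALU  RAW r3
c7: i11 st.MEM  tail

ISSUED = 10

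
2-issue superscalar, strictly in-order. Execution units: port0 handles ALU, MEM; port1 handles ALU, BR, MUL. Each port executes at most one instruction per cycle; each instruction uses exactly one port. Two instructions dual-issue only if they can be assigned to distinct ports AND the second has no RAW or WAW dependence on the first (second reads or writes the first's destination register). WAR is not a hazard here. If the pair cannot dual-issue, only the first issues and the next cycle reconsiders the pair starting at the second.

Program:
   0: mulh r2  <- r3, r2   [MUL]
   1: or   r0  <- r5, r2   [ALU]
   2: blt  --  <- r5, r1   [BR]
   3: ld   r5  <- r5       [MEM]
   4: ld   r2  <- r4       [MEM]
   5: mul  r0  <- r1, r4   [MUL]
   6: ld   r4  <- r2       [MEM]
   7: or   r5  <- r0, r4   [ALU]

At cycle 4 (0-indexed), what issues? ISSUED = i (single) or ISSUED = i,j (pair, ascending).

  cy0 -> i0 (mulh) RAW r2
  cy1 -> i1&i2 (or+blt) dual
  cy2 -> i3 (ld) no-port MEM/MEM
  cy3 -> i4&i5 (ld+mul) dual
  cy4 -> i6 (ld) RAW r4
  cy5 -> i7 (or) tail

ISSUED = 6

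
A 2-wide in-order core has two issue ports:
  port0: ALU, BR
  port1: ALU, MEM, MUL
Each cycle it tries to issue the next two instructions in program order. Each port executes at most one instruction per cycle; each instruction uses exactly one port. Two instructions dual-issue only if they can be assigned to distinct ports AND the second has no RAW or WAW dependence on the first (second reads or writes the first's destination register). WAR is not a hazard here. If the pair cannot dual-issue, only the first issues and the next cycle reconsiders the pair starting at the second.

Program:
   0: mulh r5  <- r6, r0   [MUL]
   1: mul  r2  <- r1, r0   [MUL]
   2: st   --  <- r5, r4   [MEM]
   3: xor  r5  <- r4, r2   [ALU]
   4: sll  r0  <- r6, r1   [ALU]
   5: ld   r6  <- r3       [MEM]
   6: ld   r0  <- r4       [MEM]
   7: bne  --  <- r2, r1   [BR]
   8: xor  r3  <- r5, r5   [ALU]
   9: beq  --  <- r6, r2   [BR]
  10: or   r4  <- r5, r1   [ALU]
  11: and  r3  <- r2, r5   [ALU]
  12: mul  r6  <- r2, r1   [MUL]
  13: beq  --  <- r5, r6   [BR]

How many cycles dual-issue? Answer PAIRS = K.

PAIRS = 5

c0: i0 mulh  no-port MUL/MUL
c1: i1 mul  no-port MUL/MEM
c2: i2,i3 st xor  2-wide
c3: i4,i5 sll ld  2-wide
c4: i6,i7 ld bne  2-wide
c5: i8,i9 xor beq  2-wide
c6: i10,i11 or and  2-wide
c7: i12 mul  RAW r6
c8: i13 beq  tail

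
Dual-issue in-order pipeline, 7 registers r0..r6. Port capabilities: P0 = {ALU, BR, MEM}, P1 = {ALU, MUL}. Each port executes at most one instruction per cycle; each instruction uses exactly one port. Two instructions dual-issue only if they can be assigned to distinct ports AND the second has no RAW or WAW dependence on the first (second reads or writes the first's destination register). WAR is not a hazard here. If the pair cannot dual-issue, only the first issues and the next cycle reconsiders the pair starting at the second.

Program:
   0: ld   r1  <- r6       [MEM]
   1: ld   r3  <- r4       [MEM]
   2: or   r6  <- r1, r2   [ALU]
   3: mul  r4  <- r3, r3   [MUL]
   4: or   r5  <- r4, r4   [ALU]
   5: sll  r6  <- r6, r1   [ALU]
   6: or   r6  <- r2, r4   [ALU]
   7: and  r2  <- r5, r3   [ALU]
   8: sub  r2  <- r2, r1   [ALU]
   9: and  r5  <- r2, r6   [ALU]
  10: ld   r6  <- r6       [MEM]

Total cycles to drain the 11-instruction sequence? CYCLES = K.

t=0 i0:ld ; no-port MEM/MEM
t=1 i1/i2:ld+or ; dual
t=2 i3:mul ; RAW r4
t=3 i4/i5:or+sll ; dual
t=4 i6/i7:or+and ; dual
t=5 i8:sub ; RAW r2
t=6 i9/i10:and+ld ; dual

CYCLES = 7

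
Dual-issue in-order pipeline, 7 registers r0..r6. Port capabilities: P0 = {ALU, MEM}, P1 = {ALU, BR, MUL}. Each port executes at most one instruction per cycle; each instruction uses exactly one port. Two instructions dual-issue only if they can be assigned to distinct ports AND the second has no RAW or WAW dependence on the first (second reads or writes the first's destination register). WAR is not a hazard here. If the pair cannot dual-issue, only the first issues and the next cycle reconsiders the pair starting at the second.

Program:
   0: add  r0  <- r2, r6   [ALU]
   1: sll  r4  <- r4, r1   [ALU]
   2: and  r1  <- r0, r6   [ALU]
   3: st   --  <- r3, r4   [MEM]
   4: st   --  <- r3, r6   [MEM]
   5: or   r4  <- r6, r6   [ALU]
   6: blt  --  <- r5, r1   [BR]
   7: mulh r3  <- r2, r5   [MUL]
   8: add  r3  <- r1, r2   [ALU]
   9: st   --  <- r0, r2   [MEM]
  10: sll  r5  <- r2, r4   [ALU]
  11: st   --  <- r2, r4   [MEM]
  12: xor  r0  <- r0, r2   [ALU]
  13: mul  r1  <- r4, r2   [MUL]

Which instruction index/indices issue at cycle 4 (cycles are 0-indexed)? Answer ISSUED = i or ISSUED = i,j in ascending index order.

t=0 i0,i1:add;sll ; dual
t=1 i2,i3:and;st ; dual
t=2 i4,i5:st;or ; dual
t=3 i6:blt ; no-port BR/MUL
t=4 i7:mulh ; WAW r3
t=5 i8,i9:add;st ; dual
t=6 i10,i11:sll;st ; dual
t=7 i12,i13:xor;mul ; dual

ISSUED = 7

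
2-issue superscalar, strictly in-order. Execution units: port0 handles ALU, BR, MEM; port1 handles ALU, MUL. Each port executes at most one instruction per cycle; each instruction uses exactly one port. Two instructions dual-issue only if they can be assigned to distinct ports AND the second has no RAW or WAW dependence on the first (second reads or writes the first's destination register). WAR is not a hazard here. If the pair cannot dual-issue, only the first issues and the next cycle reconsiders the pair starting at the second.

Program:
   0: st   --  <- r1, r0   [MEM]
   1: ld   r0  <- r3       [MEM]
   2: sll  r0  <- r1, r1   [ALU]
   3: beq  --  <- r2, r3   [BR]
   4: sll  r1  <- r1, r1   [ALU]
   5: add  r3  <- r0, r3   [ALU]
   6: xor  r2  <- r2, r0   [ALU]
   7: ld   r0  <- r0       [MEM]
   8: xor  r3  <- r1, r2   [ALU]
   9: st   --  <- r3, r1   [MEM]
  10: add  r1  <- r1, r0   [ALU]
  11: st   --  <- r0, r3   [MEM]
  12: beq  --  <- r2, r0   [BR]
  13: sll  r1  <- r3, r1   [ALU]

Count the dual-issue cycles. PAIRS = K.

[0] i0  st.MEM  -- no-port MEM/MEM
[1] i1  ld.MEM  -- WAW r0
[2] i2,i3  sll.ALU/beq.BR  -- pair
[3] i4,i5  sll.ALU/add.ALU  -- pair
[4] i6,i7  xor.ALU/ld.MEM  -- pair
[5] i8  xor.ALU  -- RAW r3
[6] i9,i10  st.MEM/add.ALU  -- pair
[7] i11  st.MEM  -- no-port MEM/BR
[8] i12,i13  beq.BR/sll.ALU  -- pair

PAIRS = 5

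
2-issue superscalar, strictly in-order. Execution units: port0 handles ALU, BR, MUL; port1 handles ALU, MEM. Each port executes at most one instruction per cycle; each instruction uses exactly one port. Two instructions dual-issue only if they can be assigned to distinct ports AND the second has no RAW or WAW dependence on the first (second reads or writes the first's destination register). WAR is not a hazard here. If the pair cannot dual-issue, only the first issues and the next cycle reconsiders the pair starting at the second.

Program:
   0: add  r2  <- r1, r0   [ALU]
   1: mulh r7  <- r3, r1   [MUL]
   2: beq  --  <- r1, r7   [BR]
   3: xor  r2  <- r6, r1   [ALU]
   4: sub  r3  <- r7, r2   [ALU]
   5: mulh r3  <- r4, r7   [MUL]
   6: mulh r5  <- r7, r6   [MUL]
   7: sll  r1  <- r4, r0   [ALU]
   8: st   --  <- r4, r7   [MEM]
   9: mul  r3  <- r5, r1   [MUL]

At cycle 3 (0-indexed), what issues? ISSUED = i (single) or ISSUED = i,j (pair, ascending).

0. add.ALU+mulh.MUL @i0,i1  | pair
1. beq.BR+xor.ALU @i2,i3  | pair
2. sub.ALU @i4  | WAW r3
3. mulh.MUL @i5  | no-port MUL/MUL
4. mulh.MUL+sll.ALU @i6,i7  | pair
5. st.MEM+mul.MUL @i8,i9  | pair

ISSUED = 5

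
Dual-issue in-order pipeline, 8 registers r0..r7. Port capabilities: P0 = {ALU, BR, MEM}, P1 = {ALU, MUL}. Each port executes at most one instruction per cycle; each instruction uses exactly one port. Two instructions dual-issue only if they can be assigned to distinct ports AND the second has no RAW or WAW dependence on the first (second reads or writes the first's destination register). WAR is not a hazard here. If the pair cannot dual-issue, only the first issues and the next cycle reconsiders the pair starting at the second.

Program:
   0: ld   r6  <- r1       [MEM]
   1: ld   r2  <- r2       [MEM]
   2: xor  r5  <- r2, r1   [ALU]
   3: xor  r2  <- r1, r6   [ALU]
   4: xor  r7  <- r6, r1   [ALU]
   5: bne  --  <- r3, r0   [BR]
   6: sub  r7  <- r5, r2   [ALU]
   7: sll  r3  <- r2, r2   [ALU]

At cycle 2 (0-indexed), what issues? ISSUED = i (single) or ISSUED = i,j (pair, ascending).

ISSUED = 2,3

0. ld @i0  | no-port MEM/MEM
1. ld @i1  | RAW r2
2. xor xor @i2,i3  | pair
3. xor bne @i4,i5  | pair
4. sub sll @i6,i7  | pair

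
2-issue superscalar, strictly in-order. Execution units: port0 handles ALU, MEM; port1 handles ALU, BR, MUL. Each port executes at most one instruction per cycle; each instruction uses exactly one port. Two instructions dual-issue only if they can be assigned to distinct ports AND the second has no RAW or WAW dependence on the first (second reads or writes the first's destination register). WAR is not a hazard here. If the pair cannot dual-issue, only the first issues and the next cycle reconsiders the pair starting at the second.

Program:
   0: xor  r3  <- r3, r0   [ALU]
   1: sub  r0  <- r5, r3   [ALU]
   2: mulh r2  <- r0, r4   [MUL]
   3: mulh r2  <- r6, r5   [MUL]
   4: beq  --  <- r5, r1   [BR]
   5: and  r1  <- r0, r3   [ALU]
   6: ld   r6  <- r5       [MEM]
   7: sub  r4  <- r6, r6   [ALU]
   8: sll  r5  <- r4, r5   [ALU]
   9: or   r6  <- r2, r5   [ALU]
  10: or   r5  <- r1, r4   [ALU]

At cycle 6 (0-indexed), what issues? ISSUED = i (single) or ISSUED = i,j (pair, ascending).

[0] i0  xor.ALU  -- RAW r3
[1] i1  sub.ALU  -- RAW r0
[2] i2  mulh.MUL  -- no-port MUL/MUL
[3] i3  mulh.MUL  -- no-port MUL/BR
[4] i4/i5  beq.BR+and.ALU  -- pair
[5] i6  ld.MEM  -- RAW r6
[6] i7  sub.ALU  -- RAW r4
[7] i8  sll.ALU  -- RAW r5
[8] i9/i10  or.ALU+or.ALU  -- pair

ISSUED = 7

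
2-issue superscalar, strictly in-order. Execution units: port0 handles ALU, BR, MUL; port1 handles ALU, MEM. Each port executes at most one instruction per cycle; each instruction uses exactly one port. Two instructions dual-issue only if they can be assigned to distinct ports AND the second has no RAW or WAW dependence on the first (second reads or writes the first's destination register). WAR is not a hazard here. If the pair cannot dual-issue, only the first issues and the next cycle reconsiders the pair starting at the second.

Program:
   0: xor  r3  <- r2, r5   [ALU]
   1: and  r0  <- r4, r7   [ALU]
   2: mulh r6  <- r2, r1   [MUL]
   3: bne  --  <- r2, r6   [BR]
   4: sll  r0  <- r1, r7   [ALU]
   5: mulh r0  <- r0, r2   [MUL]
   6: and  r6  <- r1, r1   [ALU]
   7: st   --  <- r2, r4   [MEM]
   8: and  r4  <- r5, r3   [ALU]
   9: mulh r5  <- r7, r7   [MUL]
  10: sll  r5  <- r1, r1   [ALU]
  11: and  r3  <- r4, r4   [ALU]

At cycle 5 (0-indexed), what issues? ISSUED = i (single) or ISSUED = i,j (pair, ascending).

ISSUED = 9

[0] i0&i1  xor;and  -- 2-wide
[1] i2  mulh  -- no-port MUL/BR
[2] i3&i4  bne;sll  -- 2-wide
[3] i5&i6  mulh;and  -- 2-wide
[4] i7&i8  st;and  -- 2-wide
[5] i9  mulh  -- WAW r5
[6] i10&i11  sll;and  -- 2-wide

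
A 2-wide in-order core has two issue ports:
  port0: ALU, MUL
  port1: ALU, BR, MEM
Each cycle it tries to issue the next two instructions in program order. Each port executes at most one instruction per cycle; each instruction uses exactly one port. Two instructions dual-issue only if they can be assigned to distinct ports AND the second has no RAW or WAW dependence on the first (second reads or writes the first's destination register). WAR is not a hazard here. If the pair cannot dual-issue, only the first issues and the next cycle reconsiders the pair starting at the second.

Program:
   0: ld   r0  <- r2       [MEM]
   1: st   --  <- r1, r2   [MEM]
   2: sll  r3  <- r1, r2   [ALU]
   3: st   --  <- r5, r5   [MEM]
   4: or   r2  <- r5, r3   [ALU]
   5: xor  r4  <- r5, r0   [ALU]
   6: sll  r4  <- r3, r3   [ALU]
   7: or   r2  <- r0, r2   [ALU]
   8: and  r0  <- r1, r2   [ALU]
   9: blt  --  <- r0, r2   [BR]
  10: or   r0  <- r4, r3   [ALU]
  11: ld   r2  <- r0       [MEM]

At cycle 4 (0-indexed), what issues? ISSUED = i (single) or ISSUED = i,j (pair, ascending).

ISSUED = 6,7

t=0 i0:ld ; no-port MEM/MEM
t=1 i1&i2:st;sll ; pair
t=2 i3&i4:st;or ; pair
t=3 i5:xor ; WAW r4
t=4 i6&i7:sll;or ; pair
t=5 i8:and ; RAW r0
t=6 i9&i10:blt;or ; pair
t=7 i11:ld ; tail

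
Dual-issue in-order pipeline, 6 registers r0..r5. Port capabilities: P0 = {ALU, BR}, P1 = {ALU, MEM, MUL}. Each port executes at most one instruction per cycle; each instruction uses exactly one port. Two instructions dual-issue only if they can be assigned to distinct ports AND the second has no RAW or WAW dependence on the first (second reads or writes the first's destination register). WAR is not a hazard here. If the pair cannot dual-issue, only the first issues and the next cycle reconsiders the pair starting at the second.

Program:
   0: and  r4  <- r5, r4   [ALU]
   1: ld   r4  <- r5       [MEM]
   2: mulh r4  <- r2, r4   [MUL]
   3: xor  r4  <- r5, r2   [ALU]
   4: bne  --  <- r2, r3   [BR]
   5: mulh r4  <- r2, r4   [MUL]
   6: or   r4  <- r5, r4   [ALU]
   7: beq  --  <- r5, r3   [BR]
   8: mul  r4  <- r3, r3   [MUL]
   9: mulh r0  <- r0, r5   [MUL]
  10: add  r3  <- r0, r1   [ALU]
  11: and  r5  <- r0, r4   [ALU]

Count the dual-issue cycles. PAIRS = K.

PAIRS = 3

0. and.ALU @i0  | WAW r4
1. ld.MEM @i1  | no-port MEM/MUL
2. mulh.MUL @i2  | WAW r4
3. xor.ALU bne.BR @i3,i4  | dual
4. mulh.MUL @i5  | RAW+WAW r4
5. or.ALU beq.BR @i6,i7  | dual
6. mul.MUL @i8  | no-port MUL/MUL
7. mulh.MUL @i9  | RAW r0
8. add.ALU and.ALU @i10,i11  | dual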